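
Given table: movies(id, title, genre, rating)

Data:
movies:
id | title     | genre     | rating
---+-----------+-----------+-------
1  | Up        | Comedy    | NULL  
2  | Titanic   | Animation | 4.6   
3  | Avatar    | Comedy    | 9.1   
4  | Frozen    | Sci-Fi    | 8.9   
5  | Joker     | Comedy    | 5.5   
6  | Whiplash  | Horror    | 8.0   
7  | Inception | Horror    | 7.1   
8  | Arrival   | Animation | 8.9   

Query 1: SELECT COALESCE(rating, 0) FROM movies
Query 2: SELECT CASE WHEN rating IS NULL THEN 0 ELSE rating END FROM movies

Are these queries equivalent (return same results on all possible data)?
Yes, equivalent

Both queries return: [(0,), (4.6,), (5.5,), (7.1,), (8.0,), (8.9,), (8.9,), (9.1,)]

Reason: COALESCE vs CASE for NULL handling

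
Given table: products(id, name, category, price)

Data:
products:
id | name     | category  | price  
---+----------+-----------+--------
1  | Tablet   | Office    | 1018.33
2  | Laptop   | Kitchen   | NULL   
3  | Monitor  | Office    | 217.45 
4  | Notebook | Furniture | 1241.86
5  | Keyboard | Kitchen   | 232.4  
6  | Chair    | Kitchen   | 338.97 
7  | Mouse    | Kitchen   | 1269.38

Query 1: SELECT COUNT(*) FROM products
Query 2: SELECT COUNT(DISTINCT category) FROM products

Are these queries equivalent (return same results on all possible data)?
No, not equivalent

Query 1 returns: [(7,)]
Query 2 returns: [(3,)]

Reason: COUNT(*) counts rows, COUNT(DISTINCT category) counts unique categorys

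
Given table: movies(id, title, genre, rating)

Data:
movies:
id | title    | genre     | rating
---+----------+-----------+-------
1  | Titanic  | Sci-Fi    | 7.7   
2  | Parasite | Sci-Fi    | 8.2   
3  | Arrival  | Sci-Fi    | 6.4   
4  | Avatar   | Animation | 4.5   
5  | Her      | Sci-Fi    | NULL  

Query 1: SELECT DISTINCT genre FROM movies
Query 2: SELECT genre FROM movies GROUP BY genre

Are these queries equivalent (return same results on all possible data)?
Yes, equivalent

Both queries return: [('Animation',), ('Sci-Fi',)]

Reason: Both get unique genres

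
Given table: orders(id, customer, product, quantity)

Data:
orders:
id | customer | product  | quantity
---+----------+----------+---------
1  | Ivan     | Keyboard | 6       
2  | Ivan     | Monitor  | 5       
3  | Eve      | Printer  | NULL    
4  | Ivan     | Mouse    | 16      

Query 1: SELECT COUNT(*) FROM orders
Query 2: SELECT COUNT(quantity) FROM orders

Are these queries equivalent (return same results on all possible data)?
No, not equivalent

Query 1 returns: [(4,)]
Query 2 returns: [(3,)]

Reason: COUNT(*) includes NULLs, COUNT(column) excludes them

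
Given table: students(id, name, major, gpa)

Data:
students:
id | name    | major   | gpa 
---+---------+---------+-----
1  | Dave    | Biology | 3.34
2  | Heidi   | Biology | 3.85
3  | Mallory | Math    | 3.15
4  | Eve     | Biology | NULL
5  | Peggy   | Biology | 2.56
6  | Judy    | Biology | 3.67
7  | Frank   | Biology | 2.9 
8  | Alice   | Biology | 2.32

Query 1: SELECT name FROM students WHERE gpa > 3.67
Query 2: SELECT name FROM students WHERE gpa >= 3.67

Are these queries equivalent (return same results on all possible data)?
No, not equivalent

Query 1 returns: [('Heidi',)]
Query 2 returns: [('Heidi',), ('Judy',)]

Reason: > vs >= gives different results when gpa = 3.67 exists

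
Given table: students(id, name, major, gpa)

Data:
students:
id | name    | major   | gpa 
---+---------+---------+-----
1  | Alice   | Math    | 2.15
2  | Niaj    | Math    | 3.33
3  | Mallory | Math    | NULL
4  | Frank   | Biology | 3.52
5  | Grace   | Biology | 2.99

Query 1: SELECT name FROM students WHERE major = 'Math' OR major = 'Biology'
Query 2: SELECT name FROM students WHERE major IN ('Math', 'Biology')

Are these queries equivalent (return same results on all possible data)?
Yes, equivalent

Both queries return: [('Alice',), ('Frank',), ('Grace',), ('Mallory',), ('Niaj',)]

Reason: OR vs IN are equivalent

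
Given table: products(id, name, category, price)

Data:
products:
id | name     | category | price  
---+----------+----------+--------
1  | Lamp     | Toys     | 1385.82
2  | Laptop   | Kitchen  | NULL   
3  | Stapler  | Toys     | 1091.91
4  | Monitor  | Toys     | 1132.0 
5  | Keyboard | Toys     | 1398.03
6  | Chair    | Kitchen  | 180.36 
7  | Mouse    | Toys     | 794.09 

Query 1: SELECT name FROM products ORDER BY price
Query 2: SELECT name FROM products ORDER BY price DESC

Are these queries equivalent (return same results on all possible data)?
No, not equivalent

Query 1 returns: [('Laptop',), ('Chair',), ('Mouse',), ('Stapler',), ('Monitor',), ('Lamp',), ('Keyboard',)]
Query 2 returns: [('Keyboard',), ('Lamp',), ('Monitor',), ('Stapler',), ('Mouse',), ('Chair',), ('Laptop',)]

Reason: ASC vs DESC gives opposite ordering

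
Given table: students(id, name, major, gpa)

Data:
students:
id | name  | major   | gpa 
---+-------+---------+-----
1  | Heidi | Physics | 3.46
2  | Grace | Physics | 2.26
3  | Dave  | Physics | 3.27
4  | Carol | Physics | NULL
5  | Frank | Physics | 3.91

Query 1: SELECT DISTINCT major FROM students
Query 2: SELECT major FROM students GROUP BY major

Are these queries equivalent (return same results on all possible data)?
Yes, equivalent

Both queries return: [('Physics',)]

Reason: Both get unique majors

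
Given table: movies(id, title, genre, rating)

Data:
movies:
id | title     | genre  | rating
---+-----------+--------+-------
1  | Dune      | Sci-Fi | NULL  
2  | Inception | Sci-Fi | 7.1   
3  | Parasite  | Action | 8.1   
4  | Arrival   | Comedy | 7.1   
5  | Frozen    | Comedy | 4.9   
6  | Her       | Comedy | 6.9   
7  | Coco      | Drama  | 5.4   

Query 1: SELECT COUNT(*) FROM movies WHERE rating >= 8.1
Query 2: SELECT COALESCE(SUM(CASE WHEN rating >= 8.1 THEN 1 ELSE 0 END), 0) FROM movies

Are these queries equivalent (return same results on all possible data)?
Yes, equivalent

Both queries return: [(1,)]

Reason: COUNT with WHERE vs conditional SUM (COALESCE handles empty-table NULL)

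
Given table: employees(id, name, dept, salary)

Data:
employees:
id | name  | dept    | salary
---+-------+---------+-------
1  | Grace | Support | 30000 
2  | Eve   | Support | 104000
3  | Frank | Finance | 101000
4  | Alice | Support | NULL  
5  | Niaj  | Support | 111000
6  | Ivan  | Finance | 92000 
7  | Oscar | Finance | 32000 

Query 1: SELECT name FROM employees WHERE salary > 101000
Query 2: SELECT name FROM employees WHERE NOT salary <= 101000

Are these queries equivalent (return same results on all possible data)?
Yes, equivalent

Both queries return: [('Eve',), ('Niaj',)]

Reason: Both filter salary > 101000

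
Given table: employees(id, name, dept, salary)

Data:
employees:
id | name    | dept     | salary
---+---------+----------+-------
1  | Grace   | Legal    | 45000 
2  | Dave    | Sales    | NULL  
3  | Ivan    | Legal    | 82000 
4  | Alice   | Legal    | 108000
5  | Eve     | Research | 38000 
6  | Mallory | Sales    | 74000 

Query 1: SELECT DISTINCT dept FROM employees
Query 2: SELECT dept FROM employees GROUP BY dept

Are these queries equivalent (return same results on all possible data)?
Yes, equivalent

Both queries return: [('Legal',), ('Research',), ('Sales',)]

Reason: Both get unique depts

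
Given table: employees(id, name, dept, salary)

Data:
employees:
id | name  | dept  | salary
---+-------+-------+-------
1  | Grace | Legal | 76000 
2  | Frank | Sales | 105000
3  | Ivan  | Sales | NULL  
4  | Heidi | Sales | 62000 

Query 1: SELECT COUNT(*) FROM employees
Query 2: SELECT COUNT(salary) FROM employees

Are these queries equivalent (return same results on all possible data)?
No, not equivalent

Query 1 returns: [(4,)]
Query 2 returns: [(3,)]

Reason: COUNT(*) includes NULLs, COUNT(column) excludes them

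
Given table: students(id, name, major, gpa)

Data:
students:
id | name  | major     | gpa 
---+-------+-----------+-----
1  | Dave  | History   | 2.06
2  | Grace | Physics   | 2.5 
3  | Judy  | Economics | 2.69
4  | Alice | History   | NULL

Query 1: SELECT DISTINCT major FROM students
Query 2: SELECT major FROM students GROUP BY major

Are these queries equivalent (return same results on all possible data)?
Yes, equivalent

Both queries return: [('Economics',), ('History',), ('Physics',)]

Reason: Both get unique majors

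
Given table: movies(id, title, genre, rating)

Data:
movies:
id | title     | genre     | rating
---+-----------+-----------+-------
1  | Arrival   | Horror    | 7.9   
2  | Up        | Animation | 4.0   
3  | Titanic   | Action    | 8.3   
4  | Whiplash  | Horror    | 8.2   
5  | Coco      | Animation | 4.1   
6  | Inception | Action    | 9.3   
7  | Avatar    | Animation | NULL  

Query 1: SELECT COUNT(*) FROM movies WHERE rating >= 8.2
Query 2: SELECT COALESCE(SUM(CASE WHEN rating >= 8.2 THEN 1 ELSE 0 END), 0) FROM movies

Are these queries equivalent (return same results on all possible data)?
Yes, equivalent

Both queries return: [(3,)]

Reason: COUNT with WHERE vs conditional SUM (COALESCE handles empty-table NULL)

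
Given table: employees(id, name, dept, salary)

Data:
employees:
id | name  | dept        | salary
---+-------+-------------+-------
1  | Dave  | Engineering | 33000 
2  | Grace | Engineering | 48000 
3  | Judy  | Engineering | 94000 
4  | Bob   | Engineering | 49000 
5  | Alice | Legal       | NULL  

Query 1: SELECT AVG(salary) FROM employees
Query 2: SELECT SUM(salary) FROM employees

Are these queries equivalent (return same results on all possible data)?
No, not equivalent

Query 1 returns: [(56000.0,)]
Query 2 returns: [(224000,)]

Reason: AVG vs SUM give different aggregate values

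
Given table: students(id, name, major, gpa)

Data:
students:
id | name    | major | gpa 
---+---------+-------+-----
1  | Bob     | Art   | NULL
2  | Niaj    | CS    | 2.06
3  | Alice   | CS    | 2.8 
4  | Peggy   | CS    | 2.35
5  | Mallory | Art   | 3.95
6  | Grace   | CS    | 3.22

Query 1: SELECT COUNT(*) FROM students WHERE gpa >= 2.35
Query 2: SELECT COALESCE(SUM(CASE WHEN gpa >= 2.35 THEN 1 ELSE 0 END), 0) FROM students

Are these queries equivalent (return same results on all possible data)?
Yes, equivalent

Both queries return: [(4,)]

Reason: COUNT with WHERE vs conditional SUM (COALESCE handles empty-table NULL)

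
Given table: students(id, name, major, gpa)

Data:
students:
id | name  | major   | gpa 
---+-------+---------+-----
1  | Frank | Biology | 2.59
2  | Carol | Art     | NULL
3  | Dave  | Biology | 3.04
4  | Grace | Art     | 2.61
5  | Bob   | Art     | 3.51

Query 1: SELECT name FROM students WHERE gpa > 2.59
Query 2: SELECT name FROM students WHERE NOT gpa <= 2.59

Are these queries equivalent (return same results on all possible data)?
Yes, equivalent

Both queries return: [('Bob',), ('Dave',), ('Grace',)]

Reason: Both filter gpa > 2.59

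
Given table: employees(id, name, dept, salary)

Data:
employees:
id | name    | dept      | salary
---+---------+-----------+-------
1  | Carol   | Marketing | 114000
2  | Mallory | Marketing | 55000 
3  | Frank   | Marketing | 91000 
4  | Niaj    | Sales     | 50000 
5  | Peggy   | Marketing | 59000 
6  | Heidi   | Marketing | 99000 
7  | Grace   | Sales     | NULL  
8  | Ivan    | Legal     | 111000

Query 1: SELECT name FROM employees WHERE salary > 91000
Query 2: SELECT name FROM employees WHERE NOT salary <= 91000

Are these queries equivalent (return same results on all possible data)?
Yes, equivalent

Both queries return: [('Carol',), ('Heidi',), ('Ivan',)]

Reason: Both filter salary > 91000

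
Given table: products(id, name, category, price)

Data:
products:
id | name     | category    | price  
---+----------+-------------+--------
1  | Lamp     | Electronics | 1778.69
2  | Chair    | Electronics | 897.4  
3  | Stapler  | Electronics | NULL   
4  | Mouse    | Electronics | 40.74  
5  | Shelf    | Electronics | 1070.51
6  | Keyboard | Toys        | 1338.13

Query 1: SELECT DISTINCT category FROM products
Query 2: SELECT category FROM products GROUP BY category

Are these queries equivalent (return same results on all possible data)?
Yes, equivalent

Both queries return: [('Electronics',), ('Toys',)]

Reason: Both get unique categorys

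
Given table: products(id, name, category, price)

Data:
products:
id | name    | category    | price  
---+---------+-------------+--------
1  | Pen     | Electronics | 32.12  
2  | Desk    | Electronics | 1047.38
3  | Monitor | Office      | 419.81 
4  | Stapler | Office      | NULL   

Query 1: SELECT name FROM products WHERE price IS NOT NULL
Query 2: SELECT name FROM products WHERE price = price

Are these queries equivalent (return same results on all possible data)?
Yes, equivalent

Both queries return: [('Desk',), ('Monitor',), ('Pen',)]

Reason: IS NOT NULL vs self-equality (both exclude NULLs)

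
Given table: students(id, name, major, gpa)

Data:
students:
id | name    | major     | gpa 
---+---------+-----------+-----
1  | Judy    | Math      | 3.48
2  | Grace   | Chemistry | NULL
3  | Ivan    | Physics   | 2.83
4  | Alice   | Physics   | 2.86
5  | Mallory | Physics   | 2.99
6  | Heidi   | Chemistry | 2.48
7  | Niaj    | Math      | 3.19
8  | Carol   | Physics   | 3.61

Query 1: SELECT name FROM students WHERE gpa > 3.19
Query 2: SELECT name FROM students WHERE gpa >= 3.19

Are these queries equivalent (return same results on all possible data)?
No, not equivalent

Query 1 returns: [('Judy',), ('Carol',)]
Query 2 returns: [('Judy',), ('Niaj',), ('Carol',)]

Reason: > vs >= gives different results when gpa = 3.19 exists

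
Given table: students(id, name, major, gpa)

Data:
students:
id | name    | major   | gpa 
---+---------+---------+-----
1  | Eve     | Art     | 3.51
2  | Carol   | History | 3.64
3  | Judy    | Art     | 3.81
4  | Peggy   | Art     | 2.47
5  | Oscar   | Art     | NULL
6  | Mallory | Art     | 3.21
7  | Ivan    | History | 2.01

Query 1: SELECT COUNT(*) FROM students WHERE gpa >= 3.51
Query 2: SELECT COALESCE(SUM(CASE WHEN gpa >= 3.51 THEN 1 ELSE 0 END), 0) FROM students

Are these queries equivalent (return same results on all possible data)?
Yes, equivalent

Both queries return: [(3,)]

Reason: COUNT with WHERE vs conditional SUM (COALESCE handles empty-table NULL)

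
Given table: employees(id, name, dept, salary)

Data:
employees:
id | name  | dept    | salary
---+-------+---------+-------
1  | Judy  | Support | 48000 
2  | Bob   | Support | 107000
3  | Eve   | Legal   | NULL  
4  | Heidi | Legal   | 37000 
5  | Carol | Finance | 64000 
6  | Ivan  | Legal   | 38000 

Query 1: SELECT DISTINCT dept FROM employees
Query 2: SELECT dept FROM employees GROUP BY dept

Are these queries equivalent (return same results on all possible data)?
Yes, equivalent

Both queries return: [('Finance',), ('Legal',), ('Support',)]

Reason: Both get unique depts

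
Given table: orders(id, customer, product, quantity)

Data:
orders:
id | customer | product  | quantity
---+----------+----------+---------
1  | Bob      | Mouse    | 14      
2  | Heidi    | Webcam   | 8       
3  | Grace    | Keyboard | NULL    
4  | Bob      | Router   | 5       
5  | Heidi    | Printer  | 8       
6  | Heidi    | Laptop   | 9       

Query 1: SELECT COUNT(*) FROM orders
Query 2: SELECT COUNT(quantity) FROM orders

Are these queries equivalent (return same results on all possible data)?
No, not equivalent

Query 1 returns: [(6,)]
Query 2 returns: [(5,)]

Reason: COUNT(*) includes NULLs, COUNT(column) excludes them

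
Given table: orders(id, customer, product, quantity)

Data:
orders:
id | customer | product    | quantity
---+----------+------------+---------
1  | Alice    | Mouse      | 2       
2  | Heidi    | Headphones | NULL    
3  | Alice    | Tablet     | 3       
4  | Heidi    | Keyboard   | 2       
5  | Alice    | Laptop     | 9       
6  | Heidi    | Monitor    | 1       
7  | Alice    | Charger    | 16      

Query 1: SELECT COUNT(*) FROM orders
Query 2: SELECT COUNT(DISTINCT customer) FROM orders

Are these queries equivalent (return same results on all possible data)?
No, not equivalent

Query 1 returns: [(7,)]
Query 2 returns: [(2,)]

Reason: COUNT(*) counts rows, COUNT(DISTINCT customer) counts unique customers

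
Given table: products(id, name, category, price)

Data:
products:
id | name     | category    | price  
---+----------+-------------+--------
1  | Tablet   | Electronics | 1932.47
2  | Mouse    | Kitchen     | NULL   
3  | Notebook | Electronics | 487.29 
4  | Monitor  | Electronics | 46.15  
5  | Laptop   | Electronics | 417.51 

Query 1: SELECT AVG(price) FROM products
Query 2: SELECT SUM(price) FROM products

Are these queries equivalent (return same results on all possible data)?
No, not equivalent

Query 1 returns: [(720.855,)]
Query 2 returns: [(2883.42,)]

Reason: AVG vs SUM give different aggregate values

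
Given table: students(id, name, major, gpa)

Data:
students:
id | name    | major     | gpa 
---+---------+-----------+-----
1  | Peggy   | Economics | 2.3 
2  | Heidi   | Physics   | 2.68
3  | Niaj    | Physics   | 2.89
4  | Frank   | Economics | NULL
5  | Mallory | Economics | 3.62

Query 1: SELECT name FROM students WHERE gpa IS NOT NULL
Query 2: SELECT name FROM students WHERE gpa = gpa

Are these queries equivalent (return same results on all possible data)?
Yes, equivalent

Both queries return: [('Heidi',), ('Mallory',), ('Niaj',), ('Peggy',)]

Reason: IS NOT NULL vs self-equality (both exclude NULLs)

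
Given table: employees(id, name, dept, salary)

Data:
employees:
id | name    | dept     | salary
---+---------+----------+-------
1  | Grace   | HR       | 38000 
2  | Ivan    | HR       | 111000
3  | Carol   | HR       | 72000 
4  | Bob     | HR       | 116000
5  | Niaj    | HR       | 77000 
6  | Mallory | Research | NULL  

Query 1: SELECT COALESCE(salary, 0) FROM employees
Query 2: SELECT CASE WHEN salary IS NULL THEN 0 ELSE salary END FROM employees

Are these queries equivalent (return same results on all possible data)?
Yes, equivalent

Both queries return: [(0,), (38000,), (72000,), (77000,), (111000,), (116000,)]

Reason: COALESCE vs CASE for NULL handling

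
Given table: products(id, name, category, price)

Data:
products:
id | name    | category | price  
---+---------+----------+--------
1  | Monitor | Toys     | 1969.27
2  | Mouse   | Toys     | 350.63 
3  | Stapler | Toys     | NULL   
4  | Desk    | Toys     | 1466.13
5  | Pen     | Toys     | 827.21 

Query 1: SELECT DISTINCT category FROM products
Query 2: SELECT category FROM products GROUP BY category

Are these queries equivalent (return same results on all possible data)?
Yes, equivalent

Both queries return: [('Toys',)]

Reason: Both get unique categorys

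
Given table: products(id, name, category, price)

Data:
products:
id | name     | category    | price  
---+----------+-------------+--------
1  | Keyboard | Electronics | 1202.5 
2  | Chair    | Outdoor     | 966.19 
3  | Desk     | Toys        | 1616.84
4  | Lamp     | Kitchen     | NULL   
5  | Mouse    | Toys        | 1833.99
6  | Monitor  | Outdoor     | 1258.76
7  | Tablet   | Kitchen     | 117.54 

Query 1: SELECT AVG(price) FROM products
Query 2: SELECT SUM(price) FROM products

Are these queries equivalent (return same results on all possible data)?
No, not equivalent

Query 1 returns: [(1165.97,)]
Query 2 returns: [(6995.82,)]

Reason: AVG vs SUM give different aggregate values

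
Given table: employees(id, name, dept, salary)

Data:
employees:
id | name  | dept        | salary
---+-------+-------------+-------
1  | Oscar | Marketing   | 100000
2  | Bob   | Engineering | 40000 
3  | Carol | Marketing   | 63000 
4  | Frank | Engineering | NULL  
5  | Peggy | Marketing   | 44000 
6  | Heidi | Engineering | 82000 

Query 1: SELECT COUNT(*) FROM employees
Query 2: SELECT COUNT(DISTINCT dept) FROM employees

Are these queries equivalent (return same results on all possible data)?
No, not equivalent

Query 1 returns: [(6,)]
Query 2 returns: [(2,)]

Reason: COUNT(*) counts rows, COUNT(DISTINCT dept) counts unique depts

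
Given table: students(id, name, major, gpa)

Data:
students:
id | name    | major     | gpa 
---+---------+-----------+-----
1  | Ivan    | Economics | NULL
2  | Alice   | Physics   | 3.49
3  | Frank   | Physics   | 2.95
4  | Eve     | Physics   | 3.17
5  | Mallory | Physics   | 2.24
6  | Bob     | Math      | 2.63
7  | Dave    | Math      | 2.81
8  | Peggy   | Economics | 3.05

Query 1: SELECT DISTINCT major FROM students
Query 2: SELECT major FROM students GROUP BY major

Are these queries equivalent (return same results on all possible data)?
Yes, equivalent

Both queries return: [('Economics',), ('Math',), ('Physics',)]

Reason: Both get unique majors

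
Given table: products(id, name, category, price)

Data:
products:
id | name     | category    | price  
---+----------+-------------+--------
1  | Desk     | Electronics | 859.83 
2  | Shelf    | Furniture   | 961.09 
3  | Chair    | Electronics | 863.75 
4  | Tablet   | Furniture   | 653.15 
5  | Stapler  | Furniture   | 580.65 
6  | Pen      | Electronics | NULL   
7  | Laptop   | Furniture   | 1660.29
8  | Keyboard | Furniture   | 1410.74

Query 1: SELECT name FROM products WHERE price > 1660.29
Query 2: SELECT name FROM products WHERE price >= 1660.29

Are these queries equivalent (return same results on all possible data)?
No, not equivalent

Query 1 returns: []
Query 2 returns: [('Laptop',)]

Reason: > vs >= gives different results when price = 1660.29 exists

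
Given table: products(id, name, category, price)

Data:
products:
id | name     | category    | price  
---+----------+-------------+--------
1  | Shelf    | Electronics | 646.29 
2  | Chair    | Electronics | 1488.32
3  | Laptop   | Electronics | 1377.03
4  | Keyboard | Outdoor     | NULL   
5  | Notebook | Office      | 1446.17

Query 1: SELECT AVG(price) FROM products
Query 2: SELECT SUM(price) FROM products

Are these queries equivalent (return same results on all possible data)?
No, not equivalent

Query 1 returns: [(1239.4524999999999,)]
Query 2 returns: [(4957.8099999999995,)]

Reason: AVG vs SUM give different aggregate values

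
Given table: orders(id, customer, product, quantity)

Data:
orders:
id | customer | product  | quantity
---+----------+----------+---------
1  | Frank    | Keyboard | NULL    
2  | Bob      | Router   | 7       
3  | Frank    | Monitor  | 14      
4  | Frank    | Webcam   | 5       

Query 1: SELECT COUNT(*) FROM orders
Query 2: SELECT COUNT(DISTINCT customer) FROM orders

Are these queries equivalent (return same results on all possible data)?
No, not equivalent

Query 1 returns: [(4,)]
Query 2 returns: [(2,)]

Reason: COUNT(*) counts rows, COUNT(DISTINCT customer) counts unique customers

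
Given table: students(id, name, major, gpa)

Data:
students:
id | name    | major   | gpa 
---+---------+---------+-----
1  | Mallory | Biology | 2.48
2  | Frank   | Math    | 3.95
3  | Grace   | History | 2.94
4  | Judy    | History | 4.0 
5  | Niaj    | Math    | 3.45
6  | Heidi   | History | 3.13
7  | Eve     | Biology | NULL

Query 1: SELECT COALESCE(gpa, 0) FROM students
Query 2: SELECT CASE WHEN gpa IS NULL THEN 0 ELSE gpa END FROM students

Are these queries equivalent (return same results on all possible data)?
Yes, equivalent

Both queries return: [(0,), (2.48,), (2.94,), (3.13,), (3.45,), (3.95,), (4.0,)]

Reason: COALESCE vs CASE for NULL handling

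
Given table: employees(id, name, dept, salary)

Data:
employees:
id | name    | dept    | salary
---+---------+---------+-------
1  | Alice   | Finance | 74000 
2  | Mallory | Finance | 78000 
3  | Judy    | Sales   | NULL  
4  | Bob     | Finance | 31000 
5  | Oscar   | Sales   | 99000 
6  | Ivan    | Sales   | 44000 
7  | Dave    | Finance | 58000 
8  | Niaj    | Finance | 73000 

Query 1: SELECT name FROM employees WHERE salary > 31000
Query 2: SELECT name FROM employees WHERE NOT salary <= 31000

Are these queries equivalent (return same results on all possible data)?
Yes, equivalent

Both queries return: [('Alice',), ('Dave',), ('Ivan',), ('Mallory',), ('Niaj',), ('Oscar',)]

Reason: Both filter salary > 31000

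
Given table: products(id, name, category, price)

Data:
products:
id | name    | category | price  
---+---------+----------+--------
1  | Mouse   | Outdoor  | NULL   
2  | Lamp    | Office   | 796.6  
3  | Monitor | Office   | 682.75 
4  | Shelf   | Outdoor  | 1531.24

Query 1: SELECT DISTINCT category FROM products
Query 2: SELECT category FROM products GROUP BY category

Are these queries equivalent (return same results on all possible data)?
Yes, equivalent

Both queries return: [('Office',), ('Outdoor',)]

Reason: Both get unique categorys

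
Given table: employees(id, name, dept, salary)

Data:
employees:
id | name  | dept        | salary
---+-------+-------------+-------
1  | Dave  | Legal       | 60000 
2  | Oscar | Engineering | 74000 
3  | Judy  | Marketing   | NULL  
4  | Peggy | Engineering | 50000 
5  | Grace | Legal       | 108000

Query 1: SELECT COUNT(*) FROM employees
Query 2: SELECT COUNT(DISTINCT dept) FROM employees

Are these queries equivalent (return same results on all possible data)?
No, not equivalent

Query 1 returns: [(5,)]
Query 2 returns: [(3,)]

Reason: COUNT(*) counts rows, COUNT(DISTINCT dept) counts unique depts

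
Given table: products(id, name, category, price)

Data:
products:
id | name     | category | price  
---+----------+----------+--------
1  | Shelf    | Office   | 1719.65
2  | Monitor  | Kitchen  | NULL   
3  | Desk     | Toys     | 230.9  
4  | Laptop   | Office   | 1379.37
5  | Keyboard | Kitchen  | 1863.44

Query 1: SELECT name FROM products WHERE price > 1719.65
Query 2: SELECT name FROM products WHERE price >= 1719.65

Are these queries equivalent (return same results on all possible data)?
No, not equivalent

Query 1 returns: [('Keyboard',)]
Query 2 returns: [('Shelf',), ('Keyboard',)]

Reason: > vs >= gives different results when price = 1719.65 exists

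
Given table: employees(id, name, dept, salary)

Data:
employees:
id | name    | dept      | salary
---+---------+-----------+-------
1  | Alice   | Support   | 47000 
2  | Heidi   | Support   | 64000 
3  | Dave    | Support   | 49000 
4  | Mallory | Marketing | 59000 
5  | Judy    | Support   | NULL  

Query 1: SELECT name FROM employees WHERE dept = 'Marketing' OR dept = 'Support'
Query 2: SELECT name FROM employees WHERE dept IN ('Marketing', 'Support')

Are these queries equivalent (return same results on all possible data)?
Yes, equivalent

Both queries return: [('Alice',), ('Dave',), ('Heidi',), ('Judy',), ('Mallory',)]

Reason: OR vs IN are equivalent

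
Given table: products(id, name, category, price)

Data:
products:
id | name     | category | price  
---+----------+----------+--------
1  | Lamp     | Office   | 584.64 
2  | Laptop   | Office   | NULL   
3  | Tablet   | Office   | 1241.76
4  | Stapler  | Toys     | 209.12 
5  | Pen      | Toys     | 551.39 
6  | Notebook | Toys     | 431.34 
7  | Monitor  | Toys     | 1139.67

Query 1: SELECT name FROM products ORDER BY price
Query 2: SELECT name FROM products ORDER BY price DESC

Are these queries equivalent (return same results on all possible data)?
No, not equivalent

Query 1 returns: [('Laptop',), ('Stapler',), ('Notebook',), ('Pen',), ('Lamp',), ('Monitor',), ('Tablet',)]
Query 2 returns: [('Tablet',), ('Monitor',), ('Lamp',), ('Pen',), ('Notebook',), ('Stapler',), ('Laptop',)]

Reason: ASC vs DESC gives opposite ordering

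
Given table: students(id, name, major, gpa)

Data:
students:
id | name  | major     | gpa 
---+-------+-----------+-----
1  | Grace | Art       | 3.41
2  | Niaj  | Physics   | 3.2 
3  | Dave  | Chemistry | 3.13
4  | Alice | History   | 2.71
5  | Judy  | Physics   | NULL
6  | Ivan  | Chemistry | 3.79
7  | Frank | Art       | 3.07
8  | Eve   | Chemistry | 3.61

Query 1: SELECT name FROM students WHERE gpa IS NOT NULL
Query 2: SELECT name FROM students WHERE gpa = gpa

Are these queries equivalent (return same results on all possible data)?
Yes, equivalent

Both queries return: [('Alice',), ('Dave',), ('Eve',), ('Frank',), ('Grace',), ('Ivan',), ('Niaj',)]

Reason: IS NOT NULL vs self-equality (both exclude NULLs)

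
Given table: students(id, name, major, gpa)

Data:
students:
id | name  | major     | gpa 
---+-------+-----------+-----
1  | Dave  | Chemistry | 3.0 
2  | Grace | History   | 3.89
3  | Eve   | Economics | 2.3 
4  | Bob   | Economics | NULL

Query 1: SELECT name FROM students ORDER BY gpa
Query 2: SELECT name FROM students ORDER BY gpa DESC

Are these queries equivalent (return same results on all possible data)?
No, not equivalent

Query 1 returns: [('Bob',), ('Eve',), ('Dave',), ('Grace',)]
Query 2 returns: [('Grace',), ('Dave',), ('Eve',), ('Bob',)]

Reason: ASC vs DESC gives opposite ordering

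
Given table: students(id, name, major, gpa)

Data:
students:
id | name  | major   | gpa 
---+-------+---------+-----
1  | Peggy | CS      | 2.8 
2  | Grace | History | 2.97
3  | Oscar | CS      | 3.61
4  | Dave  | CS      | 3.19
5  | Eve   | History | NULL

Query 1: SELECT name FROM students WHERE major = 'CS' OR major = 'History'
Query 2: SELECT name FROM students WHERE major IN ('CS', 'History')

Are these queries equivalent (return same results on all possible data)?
Yes, equivalent

Both queries return: [('Dave',), ('Eve',), ('Grace',), ('Oscar',), ('Peggy',)]

Reason: OR vs IN are equivalent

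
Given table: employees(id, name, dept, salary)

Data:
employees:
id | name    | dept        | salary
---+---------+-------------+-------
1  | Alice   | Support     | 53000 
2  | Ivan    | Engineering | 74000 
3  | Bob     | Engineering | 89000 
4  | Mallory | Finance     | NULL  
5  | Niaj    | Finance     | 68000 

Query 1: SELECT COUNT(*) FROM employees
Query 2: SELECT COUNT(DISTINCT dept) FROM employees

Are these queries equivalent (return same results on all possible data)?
No, not equivalent

Query 1 returns: [(5,)]
Query 2 returns: [(3,)]

Reason: COUNT(*) counts rows, COUNT(DISTINCT dept) counts unique depts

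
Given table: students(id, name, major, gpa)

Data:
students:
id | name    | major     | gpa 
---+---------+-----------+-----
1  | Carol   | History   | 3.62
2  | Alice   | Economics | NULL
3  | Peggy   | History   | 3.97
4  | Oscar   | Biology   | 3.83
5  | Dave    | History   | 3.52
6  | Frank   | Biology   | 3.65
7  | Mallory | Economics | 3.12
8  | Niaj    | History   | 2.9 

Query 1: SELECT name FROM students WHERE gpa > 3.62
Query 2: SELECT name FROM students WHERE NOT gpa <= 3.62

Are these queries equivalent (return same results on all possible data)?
Yes, equivalent

Both queries return: [('Frank',), ('Oscar',), ('Peggy',)]

Reason: Both filter gpa > 3.62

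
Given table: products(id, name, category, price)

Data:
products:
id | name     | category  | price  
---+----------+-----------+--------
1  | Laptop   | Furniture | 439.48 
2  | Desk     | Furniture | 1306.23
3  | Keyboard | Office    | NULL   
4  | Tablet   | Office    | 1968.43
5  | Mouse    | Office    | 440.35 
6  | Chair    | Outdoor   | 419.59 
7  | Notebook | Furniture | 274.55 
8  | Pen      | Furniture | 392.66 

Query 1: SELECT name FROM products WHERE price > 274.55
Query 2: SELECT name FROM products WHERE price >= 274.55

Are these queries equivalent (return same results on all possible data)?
No, not equivalent

Query 1 returns: [('Laptop',), ('Desk',), ('Tablet',), ('Mouse',), ('Chair',), ('Pen',)]
Query 2 returns: [('Laptop',), ('Desk',), ('Tablet',), ('Mouse',), ('Chair',), ('Notebook',), ('Pen',)]

Reason: > vs >= gives different results when price = 274.55 exists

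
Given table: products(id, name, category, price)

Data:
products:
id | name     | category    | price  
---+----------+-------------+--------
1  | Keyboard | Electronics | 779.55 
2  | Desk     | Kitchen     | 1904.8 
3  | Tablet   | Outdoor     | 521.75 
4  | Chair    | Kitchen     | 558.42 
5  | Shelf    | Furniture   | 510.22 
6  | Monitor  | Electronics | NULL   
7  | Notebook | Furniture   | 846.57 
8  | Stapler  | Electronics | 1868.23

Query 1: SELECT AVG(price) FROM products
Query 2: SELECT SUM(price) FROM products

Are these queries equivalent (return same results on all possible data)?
No, not equivalent

Query 1 returns: [(998.5057142857142,)]
Query 2 returns: [(6989.54,)]

Reason: AVG vs SUM give different aggregate values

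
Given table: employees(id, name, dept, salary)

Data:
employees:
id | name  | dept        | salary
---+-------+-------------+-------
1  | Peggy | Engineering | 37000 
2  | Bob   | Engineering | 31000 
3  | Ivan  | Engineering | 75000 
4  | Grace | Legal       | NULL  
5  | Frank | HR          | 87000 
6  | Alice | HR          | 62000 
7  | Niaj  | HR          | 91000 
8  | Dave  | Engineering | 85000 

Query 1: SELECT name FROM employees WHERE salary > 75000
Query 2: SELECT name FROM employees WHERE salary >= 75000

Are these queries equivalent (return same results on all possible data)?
No, not equivalent

Query 1 returns: [('Frank',), ('Niaj',), ('Dave',)]
Query 2 returns: [('Ivan',), ('Frank',), ('Niaj',), ('Dave',)]

Reason: > vs >= gives different results when salary = 75000 exists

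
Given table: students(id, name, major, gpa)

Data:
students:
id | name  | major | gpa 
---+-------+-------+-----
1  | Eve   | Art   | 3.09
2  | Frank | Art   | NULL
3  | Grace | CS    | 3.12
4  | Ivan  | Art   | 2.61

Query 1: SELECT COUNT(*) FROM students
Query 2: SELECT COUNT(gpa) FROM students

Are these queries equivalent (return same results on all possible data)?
No, not equivalent

Query 1 returns: [(4,)]
Query 2 returns: [(3,)]

Reason: COUNT(*) includes NULLs, COUNT(column) excludes them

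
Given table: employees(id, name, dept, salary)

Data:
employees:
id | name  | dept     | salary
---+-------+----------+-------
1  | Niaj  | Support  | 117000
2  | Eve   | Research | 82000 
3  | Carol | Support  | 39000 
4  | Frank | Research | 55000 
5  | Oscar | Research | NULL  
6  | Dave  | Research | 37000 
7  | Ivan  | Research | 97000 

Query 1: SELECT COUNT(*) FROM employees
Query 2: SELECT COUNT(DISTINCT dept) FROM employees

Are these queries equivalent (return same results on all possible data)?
No, not equivalent

Query 1 returns: [(7,)]
Query 2 returns: [(2,)]

Reason: COUNT(*) counts rows, COUNT(DISTINCT dept) counts unique depts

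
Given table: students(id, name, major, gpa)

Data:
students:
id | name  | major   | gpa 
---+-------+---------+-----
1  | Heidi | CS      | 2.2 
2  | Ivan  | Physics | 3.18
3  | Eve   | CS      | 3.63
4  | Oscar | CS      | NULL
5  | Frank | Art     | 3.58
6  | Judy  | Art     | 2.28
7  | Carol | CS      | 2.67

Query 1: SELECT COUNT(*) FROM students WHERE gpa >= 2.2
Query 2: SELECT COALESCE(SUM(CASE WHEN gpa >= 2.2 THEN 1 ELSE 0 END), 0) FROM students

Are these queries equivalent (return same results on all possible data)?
Yes, equivalent

Both queries return: [(6,)]

Reason: COUNT with WHERE vs conditional SUM (COALESCE handles empty-table NULL)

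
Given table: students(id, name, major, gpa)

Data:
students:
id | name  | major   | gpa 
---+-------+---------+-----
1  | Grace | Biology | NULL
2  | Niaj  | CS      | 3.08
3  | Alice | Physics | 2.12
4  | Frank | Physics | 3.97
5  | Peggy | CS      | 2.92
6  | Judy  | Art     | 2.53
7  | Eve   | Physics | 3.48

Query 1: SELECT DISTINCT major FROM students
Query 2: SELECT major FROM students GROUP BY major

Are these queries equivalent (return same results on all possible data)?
Yes, equivalent

Both queries return: [('Art',), ('Biology',), ('CS',), ('Physics',)]

Reason: Both get unique majors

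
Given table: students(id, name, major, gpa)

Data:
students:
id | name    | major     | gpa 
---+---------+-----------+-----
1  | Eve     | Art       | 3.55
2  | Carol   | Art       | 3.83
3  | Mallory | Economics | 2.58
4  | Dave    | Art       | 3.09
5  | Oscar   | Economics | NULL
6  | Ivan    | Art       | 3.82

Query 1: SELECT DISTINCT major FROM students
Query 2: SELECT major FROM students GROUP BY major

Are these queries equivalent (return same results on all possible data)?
Yes, equivalent

Both queries return: [('Art',), ('Economics',)]

Reason: Both get unique majors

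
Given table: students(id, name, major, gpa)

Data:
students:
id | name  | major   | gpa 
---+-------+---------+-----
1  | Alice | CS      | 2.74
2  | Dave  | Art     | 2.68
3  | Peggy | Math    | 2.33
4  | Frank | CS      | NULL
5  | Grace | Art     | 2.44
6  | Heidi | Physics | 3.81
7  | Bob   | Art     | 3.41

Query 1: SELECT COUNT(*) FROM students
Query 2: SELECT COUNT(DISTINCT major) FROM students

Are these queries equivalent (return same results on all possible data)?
No, not equivalent

Query 1 returns: [(7,)]
Query 2 returns: [(4,)]

Reason: COUNT(*) counts rows, COUNT(DISTINCT major) counts unique majors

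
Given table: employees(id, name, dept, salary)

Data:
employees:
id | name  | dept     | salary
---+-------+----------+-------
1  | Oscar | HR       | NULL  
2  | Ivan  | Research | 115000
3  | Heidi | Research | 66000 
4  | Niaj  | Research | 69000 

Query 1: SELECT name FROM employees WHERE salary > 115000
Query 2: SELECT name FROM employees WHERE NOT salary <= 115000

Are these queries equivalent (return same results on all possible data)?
Yes, equivalent

Both queries return: []

Reason: Both filter salary > 115000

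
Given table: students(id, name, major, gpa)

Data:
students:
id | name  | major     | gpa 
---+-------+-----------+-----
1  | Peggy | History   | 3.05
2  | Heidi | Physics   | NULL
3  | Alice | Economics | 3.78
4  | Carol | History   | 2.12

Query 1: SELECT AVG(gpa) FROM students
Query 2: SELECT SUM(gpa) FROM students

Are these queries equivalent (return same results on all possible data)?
No, not equivalent

Query 1 returns: [(2.983333333333333,)]
Query 2 returns: [(8.95,)]

Reason: AVG vs SUM give different aggregate values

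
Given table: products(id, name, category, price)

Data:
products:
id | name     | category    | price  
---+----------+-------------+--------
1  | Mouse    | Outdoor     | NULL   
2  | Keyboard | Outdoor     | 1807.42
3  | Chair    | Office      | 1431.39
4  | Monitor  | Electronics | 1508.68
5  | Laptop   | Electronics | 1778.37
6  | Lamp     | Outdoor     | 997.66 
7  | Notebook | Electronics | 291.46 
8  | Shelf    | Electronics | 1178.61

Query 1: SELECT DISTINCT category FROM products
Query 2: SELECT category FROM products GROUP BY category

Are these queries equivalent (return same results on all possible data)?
Yes, equivalent

Both queries return: [('Electronics',), ('Office',), ('Outdoor',)]

Reason: Both get unique categorys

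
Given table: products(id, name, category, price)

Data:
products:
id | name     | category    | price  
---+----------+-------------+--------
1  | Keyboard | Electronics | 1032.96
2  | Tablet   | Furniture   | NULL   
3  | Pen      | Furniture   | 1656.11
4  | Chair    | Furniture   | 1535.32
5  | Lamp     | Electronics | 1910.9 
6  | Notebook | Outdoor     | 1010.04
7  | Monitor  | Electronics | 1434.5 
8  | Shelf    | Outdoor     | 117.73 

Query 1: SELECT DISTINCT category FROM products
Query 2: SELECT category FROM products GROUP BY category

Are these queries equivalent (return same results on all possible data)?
Yes, equivalent

Both queries return: [('Electronics',), ('Furniture',), ('Outdoor',)]

Reason: Both get unique categorys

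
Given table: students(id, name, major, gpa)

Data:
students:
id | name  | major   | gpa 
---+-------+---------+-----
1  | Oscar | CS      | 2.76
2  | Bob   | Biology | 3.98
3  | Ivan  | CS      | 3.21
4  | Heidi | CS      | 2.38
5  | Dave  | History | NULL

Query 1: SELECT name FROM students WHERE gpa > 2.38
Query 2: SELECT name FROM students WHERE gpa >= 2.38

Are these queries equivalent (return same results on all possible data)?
No, not equivalent

Query 1 returns: [('Oscar',), ('Bob',), ('Ivan',)]
Query 2 returns: [('Oscar',), ('Bob',), ('Ivan',), ('Heidi',)]

Reason: > vs >= gives different results when gpa = 2.38 exists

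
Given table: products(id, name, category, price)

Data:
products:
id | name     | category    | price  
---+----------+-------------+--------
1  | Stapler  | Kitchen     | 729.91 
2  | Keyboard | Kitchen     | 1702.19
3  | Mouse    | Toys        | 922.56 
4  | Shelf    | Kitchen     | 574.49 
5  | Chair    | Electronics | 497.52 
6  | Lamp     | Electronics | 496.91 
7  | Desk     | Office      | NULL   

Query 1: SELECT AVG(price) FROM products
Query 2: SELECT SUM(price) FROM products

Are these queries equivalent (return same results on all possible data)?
No, not equivalent

Query 1 returns: [(820.5966666666667,)]
Query 2 returns: [(4923.58,)]

Reason: AVG vs SUM give different aggregate values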